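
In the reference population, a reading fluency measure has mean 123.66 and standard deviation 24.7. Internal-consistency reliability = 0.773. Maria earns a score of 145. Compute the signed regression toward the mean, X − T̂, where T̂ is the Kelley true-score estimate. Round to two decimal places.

T̂ = 0.773(145) + 0.227(123.66) = 112.085 + 28.07082 = 140.1558 → 140.156
X − T̂ = 145 − 140.156 = 4.844 → 4.84

4.84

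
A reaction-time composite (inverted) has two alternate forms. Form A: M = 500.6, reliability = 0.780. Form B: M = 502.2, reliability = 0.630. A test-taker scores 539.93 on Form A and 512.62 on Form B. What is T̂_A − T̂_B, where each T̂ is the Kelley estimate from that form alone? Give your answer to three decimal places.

22.513

T̂_A = 0.780(539.93) + 0.220(500.6) = 531.27740
T̂_B = 0.630(512.62) + 0.370(502.2) = 508.76460
T̂_A − T̂_B = 22.51280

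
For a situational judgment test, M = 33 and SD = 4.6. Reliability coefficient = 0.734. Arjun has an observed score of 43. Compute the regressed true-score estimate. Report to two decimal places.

Weight the observed score by reliability and the mean by (1 − reliability): T̂ = 0.734·43 + 0.266·33 = 31.562 + 8.778 = 40.340.

40.34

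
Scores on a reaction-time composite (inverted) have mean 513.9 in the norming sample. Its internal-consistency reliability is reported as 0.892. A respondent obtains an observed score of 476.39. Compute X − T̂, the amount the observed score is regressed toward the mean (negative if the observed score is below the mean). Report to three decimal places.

-4.051

T̂ = 0.892(476.39) + 0.108(513.9) = 424.93988 + 55.5012 = 480.44108 → 480.4411
X − T̂ = 476.39 − 480.4411 = -4.0511 → -4.051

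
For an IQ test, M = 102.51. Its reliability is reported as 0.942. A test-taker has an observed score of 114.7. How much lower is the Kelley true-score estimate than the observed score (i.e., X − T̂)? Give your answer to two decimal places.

0.71

T̂ = ρX + (1 − ρ)μ
  = 0.942 × 114.7 + 0.058 × 102.51
  = 108.0474 + 5.94558
  = 113.9930
  ≈ 113.993
X − T̂ = 114.7 − 113.993 = 0.707 → 0.71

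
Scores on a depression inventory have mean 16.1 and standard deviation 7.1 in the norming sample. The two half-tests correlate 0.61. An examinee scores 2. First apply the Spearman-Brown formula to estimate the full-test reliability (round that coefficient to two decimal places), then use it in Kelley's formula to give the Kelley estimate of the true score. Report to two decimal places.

Spearman-Brown: ρ = 2r/(1 + r) = 2(0.61)/(1 + 0.61) = 1.220/1.61 = 0.7578 → 0.76
Regress the observed score toward the mean by the unreliability: T̂ = 0.76·2 + 0.24·16.1 = 1.52 + 3.864 = 5.384.

5.38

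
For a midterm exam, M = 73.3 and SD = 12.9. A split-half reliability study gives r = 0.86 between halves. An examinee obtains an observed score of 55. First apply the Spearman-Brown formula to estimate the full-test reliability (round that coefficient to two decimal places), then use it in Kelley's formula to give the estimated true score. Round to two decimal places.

56.46

Spearman-Brown: ρ = 2r/(1 + r) = 2(0.86)/(1 + 0.86) = 1.720/1.86 = 0.9247 → 0.92
Weight the observed score by reliability and the mean by (1 − reliability): T̂ = 0.92·55 + 0.08·73.3 = 50.60 + 5.864 = 56.464.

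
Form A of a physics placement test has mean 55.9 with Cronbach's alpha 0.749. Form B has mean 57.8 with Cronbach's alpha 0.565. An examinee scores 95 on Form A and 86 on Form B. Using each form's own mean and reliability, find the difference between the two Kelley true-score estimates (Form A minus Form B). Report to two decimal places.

T̂_A = 0.749(95) + 0.251(55.9) = 85.1859
T̂_B = 0.565(86) + 0.435(57.8) = 73.7330
T̂_A − T̂_B = 11.4529

11.45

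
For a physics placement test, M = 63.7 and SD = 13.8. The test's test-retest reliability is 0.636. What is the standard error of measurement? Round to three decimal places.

SEM = SD · √(1 − ρ) = 13.8 × √0.364 = 13.8 × 0.6033 = 8.3259

8.326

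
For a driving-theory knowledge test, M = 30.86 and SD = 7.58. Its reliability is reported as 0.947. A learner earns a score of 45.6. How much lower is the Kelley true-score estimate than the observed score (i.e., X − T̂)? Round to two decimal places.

Weight the observed score by reliability and the mean by (1 − reliability): T̂ = 0.947·45.6 + 0.053·30.86 = 43.1832 + 1.63558 = 44.8188.
X − T̂ = 45.6 − 44.819 = 0.781 → 0.78

0.78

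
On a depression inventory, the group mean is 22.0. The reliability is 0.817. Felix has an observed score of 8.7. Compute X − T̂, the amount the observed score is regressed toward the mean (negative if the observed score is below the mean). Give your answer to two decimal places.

T̂ = 0.817(8.7) + 0.183(22.0) = 7.1079 + 4.0260 = 11.1339 → 11.134
X − T̂ = 8.7 − 11.134 = -2.434 → -2.43

-2.43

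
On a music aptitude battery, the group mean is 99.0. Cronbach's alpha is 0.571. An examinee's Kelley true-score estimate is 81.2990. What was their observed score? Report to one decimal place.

68.0

T̂ = ρX + (1 − ρ)μ  ⇒  X = (T̂ − (1 − ρ)μ) / ρ
X = (81.2990 − 0.429 × 99.0) / 0.571 = (81.2990 − 42.4710) / 0.571 = 38.8280 / 0.571 = 68.000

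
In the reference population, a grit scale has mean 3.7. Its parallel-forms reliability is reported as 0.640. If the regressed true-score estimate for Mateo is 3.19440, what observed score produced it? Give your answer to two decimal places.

2.91

T̂ = ρX + (1 − ρ)μ  ⇒  X = (T̂ − (1 − ρ)μ) / ρ
X = (3.19440 − 0.360 × 3.7) / 0.640 = (3.19440 − 1.3320) / 0.640 = 1.86240 / 0.640 = 2.9100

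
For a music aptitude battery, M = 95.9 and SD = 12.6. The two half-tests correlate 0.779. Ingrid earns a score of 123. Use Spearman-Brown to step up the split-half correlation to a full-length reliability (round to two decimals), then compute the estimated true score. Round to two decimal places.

119.75

Spearman-Brown: ρ = 2r/(1 + r) = 2(0.779)/(1 + 0.779) = 1.5580/1.779 = 0.8758 → 0.88
Regress the observed score toward the mean by the unreliability: T̂ = 0.88·123 + 0.12·95.9 = 108.24 + 11.508 = 119.748.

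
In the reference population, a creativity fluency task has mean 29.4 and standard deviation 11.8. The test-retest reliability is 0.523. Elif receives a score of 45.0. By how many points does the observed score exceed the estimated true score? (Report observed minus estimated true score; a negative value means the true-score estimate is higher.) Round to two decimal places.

7.44

Regress the observed score toward the mean by the unreliability: T̂ = 0.523·45.0 + 0.477·29.4 = 23.5350 + 14.0238 = 37.5588.
X − T̂ = 45.0 − 37.559 = 7.441 → 7.44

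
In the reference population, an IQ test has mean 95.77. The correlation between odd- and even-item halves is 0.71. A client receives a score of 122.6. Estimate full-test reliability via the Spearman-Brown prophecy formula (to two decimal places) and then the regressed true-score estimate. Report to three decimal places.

118.039

Spearman-Brown: ρ = 2r/(1 + r) = 2(0.71)/(1 + 0.71) = 1.420/1.71 = 0.8304 → 0.83
T̂ = 0.83(122.6) + 0.17(95.77) = 101.758 + 16.2809 = 118.0389 → 118.039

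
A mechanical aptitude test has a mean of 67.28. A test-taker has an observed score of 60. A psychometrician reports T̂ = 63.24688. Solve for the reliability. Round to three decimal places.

T̂ = ρX + (1 − ρ)μ  ⇒  T̂ − μ = ρ(X − μ)
ρ = (T̂ − μ)/(X − μ) = (63.24688 − 67.28) / (60 − 67.28) = -4.03312 / -7.28 = 0.55400

0.554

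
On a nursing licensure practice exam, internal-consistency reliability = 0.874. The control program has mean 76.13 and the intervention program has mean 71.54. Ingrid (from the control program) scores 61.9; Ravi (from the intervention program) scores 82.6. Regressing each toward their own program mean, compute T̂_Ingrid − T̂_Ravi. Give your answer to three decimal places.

T̂_Ingrid = 0.874(61.9) + 0.126(76.13) = 63.69298
T̂_Ravi = 0.874(82.6) + 0.126(71.54) = 81.20644
Difference = 63.69298 − 81.20644 = -17.51346

-17.513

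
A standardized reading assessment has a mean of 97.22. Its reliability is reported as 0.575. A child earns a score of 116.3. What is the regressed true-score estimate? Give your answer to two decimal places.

T̂ = 0.575(116.3) + 0.425(97.22) = 66.8725 + 41.31850 = 108.191 → 108.19

108.19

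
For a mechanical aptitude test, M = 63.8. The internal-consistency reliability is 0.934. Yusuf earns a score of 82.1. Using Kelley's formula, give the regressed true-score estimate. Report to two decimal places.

80.89

Weight the observed score by reliability and the mean by (1 − reliability): T̂ = 0.934·82.1 + 0.066·63.8 = 76.6814 + 4.2108 = 80.892.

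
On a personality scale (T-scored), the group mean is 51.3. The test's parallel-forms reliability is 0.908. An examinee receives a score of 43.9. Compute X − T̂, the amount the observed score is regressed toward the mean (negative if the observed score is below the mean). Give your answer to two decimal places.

-0.68

Weight the observed score by reliability and the mean by (1 − reliability): T̂ = 0.908·43.9 + 0.092·51.3 = 39.8612 + 4.7196 = 44.5808.
X − T̂ = 43.9 − 44.581 = -0.681 → -0.68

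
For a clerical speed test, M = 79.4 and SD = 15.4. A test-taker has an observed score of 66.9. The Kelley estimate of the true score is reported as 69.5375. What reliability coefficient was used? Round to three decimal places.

T̂ = ρX + (1 − ρ)μ  ⇒  T̂ − μ = ρ(X − μ)
ρ = (T̂ − μ)/(X − μ) = (69.5375 − 79.4) / (66.9 − 79.4) = -9.8625 / -12.5 = 0.78900

0.789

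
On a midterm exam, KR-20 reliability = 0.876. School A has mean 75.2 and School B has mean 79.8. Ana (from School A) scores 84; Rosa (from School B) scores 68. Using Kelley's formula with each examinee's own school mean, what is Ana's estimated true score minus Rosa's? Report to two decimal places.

13.45

T̂_Ana = 0.876(84) + 0.124(75.2) = 82.9088
T̂_Rosa = 0.876(68) + 0.124(79.8) = 69.4632
Difference = 82.9088 − 69.4632 = 13.4456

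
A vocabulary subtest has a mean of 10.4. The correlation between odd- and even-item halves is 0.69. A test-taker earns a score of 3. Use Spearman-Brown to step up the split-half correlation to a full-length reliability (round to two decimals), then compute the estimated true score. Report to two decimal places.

Spearman-Brown: ρ = 2r/(1 + r) = 2(0.69)/(1 + 0.69) = 1.380/1.69 = 0.8166 → 0.82
T̂ = 0.82(3) + 0.18(10.4) = 2.46 + 1.872 = 4.332 → 4.33

4.33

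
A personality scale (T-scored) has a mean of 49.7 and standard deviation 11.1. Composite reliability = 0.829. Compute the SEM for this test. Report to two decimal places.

4.59

SEM = SD · √(1 − ρ) = 11.1 × √0.171 = 11.1 × 0.4135 = 4.590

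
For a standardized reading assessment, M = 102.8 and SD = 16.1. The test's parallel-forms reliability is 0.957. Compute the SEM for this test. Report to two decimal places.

3.34

SEM = SD · √(1 − ρ) = 16.1 × √0.043 = 16.1 × 0.2074 = 3.339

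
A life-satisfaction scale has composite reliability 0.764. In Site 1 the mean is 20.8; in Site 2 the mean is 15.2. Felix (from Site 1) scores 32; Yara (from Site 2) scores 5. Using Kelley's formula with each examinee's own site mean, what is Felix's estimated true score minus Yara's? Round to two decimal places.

21.95

T̂_Felix = 0.764(32) + 0.236(20.8) = 29.3568
T̂_Yara = 0.764(5) + 0.236(15.2) = 7.4072
Difference = 29.3568 − 7.4072 = 21.9496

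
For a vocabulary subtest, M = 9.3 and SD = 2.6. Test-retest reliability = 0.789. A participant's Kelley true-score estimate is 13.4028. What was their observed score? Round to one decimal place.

14.5

T̂ = ρX + (1 − ρ)μ  ⇒  X = (T̂ − (1 − ρ)μ) / ρ
X = (13.4028 − 0.211 × 9.3) / 0.789 = (13.4028 − 1.9623) / 0.789 = 11.4405 / 0.789 = 14.500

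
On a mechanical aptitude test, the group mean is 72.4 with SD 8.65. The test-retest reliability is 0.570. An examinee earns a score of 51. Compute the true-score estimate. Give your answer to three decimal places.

Regress the observed score toward the mean by the unreliability: T̂ = 0.570·51 + 0.430·72.4 = 29.070 + 31.1320 = 60.2020.

60.202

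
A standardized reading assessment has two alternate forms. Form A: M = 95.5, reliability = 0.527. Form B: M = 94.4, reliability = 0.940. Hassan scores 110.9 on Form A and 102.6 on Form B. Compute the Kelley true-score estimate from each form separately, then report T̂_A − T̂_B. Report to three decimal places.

1.508

T̂_A = 0.527(110.9) + 0.473(95.5) = 103.61580
T̂_B = 0.940(102.6) + 0.060(94.4) = 102.10800
T̂_A − T̂_B = 1.50780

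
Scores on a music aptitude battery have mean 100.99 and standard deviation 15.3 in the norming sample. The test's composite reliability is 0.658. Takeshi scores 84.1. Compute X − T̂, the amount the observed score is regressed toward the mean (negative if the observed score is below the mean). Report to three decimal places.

T̂ = 0.658(84.1) + 0.342(100.99) = 55.3378 + 34.53858 = 89.87638 → 89.8764
X − T̂ = 84.1 − 89.8764 = -5.7764 → -5.776

-5.776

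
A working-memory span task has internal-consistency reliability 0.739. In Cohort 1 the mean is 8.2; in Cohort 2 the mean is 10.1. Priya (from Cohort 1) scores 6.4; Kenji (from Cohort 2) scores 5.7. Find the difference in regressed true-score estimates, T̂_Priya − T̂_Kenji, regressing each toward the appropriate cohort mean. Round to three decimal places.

0.021

T̂_Priya = 0.739(6.4) + 0.261(8.2) = 6.86980
T̂_Kenji = 0.739(5.7) + 0.261(10.1) = 6.84840
Difference = 6.86980 − 6.84840 = 0.02140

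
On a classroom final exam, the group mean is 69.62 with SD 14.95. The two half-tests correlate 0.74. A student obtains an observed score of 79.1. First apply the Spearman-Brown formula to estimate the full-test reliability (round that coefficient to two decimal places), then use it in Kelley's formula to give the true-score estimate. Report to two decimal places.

Spearman-Brown: ρ = 2r/(1 + r) = 2(0.74)/(1 + 0.74) = 1.480/1.74 = 0.8506 → 0.85
T̂ = ρX + (1 − ρ)μ
  = 0.85 × 79.1 + 0.15 × 69.62
  = 67.235 + 10.4430
  = 77.678
  ≈ 77.68

77.68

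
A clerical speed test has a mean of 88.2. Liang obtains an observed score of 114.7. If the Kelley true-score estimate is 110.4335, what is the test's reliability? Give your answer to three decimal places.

0.839

T̂ = ρX + (1 − ρ)μ  ⇒  T̂ − μ = ρ(X − μ)
ρ = (T̂ − μ)/(X − μ) = (110.4335 − 88.2) / (114.7 − 88.2) = 22.2335 / 26.5 = 0.83900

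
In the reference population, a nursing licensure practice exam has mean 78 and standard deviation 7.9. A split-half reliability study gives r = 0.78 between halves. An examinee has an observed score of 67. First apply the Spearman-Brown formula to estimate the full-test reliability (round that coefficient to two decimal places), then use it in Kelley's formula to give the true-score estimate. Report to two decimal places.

68.32

Spearman-Brown: ρ = 2r/(1 + r) = 2(0.78)/(1 + 0.78) = 1.560/1.78 = 0.8764 → 0.88
T̂ = ρX + (1 − ρ)μ
  = 0.88 × 67 + 0.12 × 78
  = 58.96 + 9.36
  = 68.320
  ≈ 68.32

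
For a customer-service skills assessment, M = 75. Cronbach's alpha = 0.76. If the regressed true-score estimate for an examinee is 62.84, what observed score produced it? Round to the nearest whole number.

T̂ = ρX + (1 − ρ)μ  ⇒  X = (T̂ − (1 − ρ)μ) / ρ
X = (62.84 − 0.24 × 75) / 0.76 = (62.84 − 18.00) / 0.76 = 44.84 / 0.76 = 59.00

59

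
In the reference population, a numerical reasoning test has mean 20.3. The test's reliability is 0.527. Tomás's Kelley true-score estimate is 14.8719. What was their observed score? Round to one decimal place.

T̂ = ρX + (1 − ρ)μ  ⇒  X = (T̂ − (1 − ρ)μ) / ρ
X = (14.8719 − 0.473 × 20.3) / 0.527 = (14.8719 − 9.6019) / 0.527 = 5.2700 / 0.527 = 10.000

10.0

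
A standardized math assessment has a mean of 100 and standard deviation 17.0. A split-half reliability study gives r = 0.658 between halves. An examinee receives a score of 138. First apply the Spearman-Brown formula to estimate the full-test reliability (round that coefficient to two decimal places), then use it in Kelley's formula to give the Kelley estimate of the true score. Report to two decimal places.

130.02

Spearman-Brown: ρ = 2r/(1 + r) = 2(0.658)/(1 + 0.658) = 1.3160/1.658 = 0.7937 → 0.79
T̂ = 0.79(138) + 0.21(100) = 109.02 + 21.00 = 130.020 → 130.02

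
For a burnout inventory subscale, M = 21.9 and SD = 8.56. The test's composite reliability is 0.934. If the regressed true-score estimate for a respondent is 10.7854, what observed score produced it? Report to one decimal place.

T̂ = ρX + (1 − ρ)μ  ⇒  X = (T̂ − (1 − ρ)μ) / ρ
X = (10.7854 − 0.066 × 21.9) / 0.934 = (10.7854 − 1.4454) / 0.934 = 9.3400 / 0.934 = 10.000

10.0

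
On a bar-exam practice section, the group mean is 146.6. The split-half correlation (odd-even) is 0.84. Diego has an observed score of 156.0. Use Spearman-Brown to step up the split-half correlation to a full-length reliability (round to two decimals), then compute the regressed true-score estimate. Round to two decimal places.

155.15

Spearman-Brown: ρ = 2r/(1 + r) = 2(0.84)/(1 + 0.84) = 1.680/1.84 = 0.9130 → 0.91
Regress the observed score toward the mean by the unreliability: T̂ = 0.91·156.0 + 0.09·146.6 = 141.960 + 13.194 = 155.154.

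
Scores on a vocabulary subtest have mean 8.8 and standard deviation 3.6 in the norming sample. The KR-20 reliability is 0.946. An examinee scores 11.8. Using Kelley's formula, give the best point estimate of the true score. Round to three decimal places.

11.638

T̂ = ρX + (1 − ρ)μ
  = 0.946 × 11.8 + 0.054 × 8.8
  = 11.1628 + 0.4752
  = 11.6380
  ≈ 11.638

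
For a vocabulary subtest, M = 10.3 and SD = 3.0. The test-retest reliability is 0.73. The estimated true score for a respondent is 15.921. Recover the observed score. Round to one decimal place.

T̂ = ρX + (1 − ρ)μ  ⇒  X = (T̂ − (1 − ρ)μ) / ρ
X = (15.921 − 0.27 × 10.3) / 0.73 = (15.921 − 2.781) / 0.73 = 13.140 / 0.73 = 18.000

18.0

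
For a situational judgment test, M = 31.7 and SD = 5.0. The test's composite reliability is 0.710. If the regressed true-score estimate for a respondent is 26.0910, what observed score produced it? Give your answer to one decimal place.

23.8

T̂ = ρX + (1 − ρ)μ  ⇒  X = (T̂ − (1 − ρ)μ) / ρ
X = (26.0910 − 0.290 × 31.7) / 0.710 = (26.0910 − 9.1930) / 0.710 = 16.8980 / 0.710 = 23.800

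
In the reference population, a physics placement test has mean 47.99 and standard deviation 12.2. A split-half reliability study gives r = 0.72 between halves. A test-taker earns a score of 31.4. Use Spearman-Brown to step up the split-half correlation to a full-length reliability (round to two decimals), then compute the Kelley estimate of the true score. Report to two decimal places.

34.05

Spearman-Brown: ρ = 2r/(1 + r) = 2(0.72)/(1 + 0.72) = 1.440/1.72 = 0.8372 → 0.84
T̂ = ρX + (1 − ρ)μ
  = 0.84 × 31.4 + 0.16 × 47.99
  = 26.376 + 7.6784
  = 34.054
  ≈ 34.05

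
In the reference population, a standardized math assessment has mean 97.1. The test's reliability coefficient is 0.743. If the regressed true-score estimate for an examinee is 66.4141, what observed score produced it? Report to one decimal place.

T̂ = ρX + (1 − ρ)μ  ⇒  X = (T̂ − (1 − ρ)μ) / ρ
X = (66.4141 − 0.257 × 97.1) / 0.743 = (66.4141 − 24.9547) / 0.743 = 41.4594 / 0.743 = 55.800

55.8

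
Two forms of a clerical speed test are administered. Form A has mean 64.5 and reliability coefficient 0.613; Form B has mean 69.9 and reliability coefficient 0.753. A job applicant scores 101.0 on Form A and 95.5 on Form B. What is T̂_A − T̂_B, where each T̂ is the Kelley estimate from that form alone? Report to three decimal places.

-2.302

T̂_A = 0.613(101.0) + 0.387(64.5) = 86.87450
T̂_B = 0.753(95.5) + 0.247(69.9) = 89.17680
T̂_A − T̂_B = -2.30230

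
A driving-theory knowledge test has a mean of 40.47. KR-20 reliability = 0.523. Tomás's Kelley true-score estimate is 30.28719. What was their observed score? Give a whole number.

T̂ = ρX + (1 − ρ)μ  ⇒  X = (T̂ − (1 − ρ)μ) / ρ
X = (30.28719 − 0.477 × 40.47) / 0.523 = (30.28719 − 19.30419) / 0.523 = 10.98300 / 0.523 = 21.00

21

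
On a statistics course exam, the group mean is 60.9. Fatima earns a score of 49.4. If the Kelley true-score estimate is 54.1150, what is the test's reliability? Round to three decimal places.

0.590

T̂ = ρX + (1 − ρ)μ  ⇒  T̂ − μ = ρ(X − μ)
ρ = (T̂ − μ)/(X − μ) = (54.1150 − 60.9) / (49.4 − 60.9) = -6.7850 / -11.5 = 0.59000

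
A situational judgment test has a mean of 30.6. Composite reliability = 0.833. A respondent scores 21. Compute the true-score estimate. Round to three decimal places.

22.603

T̂ = ρX + (1 − ρ)μ
  = 0.833 × 21 + 0.167 × 30.6
  = 17.493 + 5.1102
  = 22.6032
  ≈ 22.603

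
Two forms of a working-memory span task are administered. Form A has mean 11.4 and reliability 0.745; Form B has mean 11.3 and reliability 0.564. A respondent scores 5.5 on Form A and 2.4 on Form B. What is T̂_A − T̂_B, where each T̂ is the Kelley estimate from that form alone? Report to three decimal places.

T̂_A = 0.745(5.5) + 0.255(11.4) = 7.00450
T̂_B = 0.564(2.4) + 0.436(11.3) = 6.28040
T̂_A − T̂_B = 0.72410

0.724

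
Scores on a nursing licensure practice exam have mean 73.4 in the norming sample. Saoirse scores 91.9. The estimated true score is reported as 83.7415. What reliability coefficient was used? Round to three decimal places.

T̂ = ρX + (1 − ρ)μ  ⇒  T̂ − μ = ρ(X − μ)
ρ = (T̂ − μ)/(X − μ) = (83.7415 − 73.4) / (91.9 − 73.4) = 10.3415 / 18.5 = 0.55900

0.559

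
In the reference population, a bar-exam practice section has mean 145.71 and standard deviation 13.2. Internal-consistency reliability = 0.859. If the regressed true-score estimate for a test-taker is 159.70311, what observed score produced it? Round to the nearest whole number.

162

T̂ = ρX + (1 − ρ)μ  ⇒  X = (T̂ − (1 − ρ)μ) / ρ
X = (159.70311 − 0.141 × 145.71) / 0.859 = (159.70311 − 20.54511) / 0.859 = 139.15800 / 0.859 = 162.00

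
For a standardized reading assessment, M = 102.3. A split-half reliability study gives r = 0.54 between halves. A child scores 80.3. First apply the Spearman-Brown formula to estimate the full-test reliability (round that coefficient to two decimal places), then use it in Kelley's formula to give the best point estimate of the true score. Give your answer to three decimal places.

86.900

Spearman-Brown: ρ = 2r/(1 + r) = 2(0.54)/(1 + 0.54) = 1.080/1.54 = 0.7013 → 0.70
T̂ = ρX + (1 − ρ)μ
  = 0.70 × 80.3 + 0.30 × 102.3
  = 56.210 + 30.690
  = 86.9000
  ≈ 86.900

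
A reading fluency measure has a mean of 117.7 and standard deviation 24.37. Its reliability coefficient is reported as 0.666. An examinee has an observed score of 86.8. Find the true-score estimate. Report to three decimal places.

97.121

Regress the observed score toward the mean by the unreliability: T̂ = 0.666·86.8 + 0.334·117.7 = 57.8088 + 39.3118 = 97.1206.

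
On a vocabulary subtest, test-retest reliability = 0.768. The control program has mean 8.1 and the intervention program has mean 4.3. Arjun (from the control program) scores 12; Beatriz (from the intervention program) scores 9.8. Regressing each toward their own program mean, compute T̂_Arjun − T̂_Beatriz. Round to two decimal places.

2.57

T̂_Arjun = 0.768(12) + 0.232(8.1) = 11.0952
T̂_Beatriz = 0.768(9.8) + 0.232(4.3) = 8.5240
Difference = 11.0952 − 8.5240 = 2.5712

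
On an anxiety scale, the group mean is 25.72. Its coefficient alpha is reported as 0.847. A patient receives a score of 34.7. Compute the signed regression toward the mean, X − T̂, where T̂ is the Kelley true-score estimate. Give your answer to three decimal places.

1.374

T̂ = 0.847(34.7) + 0.153(25.72) = 29.3909 + 3.93516 = 33.32606 → 33.3261
X − T̂ = 34.7 − 33.3261 = 1.3739 → 1.374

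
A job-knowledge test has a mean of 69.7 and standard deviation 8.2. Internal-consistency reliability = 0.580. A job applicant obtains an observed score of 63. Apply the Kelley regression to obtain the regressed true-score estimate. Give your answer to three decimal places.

65.814

T̂ = ρX + (1 − ρ)μ
  = 0.580 × 63 + 0.420 × 69.7
  = 36.540 + 29.2740
  = 65.8140
  ≈ 65.814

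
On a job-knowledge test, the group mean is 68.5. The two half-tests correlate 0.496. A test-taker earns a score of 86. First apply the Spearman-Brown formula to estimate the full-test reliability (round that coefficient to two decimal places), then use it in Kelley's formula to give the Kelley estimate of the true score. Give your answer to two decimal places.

Spearman-Brown: ρ = 2r/(1 + r) = 2(0.496)/(1 + 0.496) = 0.9920/1.496 = 0.6631 → 0.66
T̂ = ρX + (1 − ρ)μ
  = 0.66 × 86 + 0.34 × 68.5
  = 56.76 + 23.290
  = 80.050
  ≈ 80.05

80.05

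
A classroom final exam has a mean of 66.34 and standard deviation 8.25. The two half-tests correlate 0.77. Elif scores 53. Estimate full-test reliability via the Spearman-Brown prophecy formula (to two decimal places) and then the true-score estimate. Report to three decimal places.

Spearman-Brown: ρ = 2r/(1 + r) = 2(0.77)/(1 + 0.77) = 1.540/1.77 = 0.8701 → 0.87
Kelley's formula gives T̂ = 0.87·53 + 0.13·66.34 = 46.11 + 8.6242 = 54.7342.

54.734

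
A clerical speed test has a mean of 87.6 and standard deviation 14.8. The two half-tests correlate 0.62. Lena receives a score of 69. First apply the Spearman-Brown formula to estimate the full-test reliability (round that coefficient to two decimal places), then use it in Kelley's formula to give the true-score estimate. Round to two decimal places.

Spearman-Brown: ρ = 2r/(1 + r) = 2(0.62)/(1 + 0.62) = 1.240/1.62 = 0.7654 → 0.77
Weight the observed score by reliability and the mean by (1 − reliability): T̂ = 0.77·69 + 0.23·87.6 = 53.13 + 20.148 = 73.278.

73.28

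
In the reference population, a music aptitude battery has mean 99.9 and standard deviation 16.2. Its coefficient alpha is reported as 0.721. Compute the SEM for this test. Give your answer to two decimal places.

SEM = SD · √(1 − ρ) = 16.2 × √0.279 = 16.2 × 0.5282 = 8.557

8.56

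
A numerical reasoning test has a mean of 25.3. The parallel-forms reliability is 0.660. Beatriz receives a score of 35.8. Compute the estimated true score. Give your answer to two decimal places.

Regress the observed score toward the mean by the unreliability: T̂ = 0.660·35.8 + 0.340·25.3 = 23.6280 + 8.6020 = 32.230.

32.23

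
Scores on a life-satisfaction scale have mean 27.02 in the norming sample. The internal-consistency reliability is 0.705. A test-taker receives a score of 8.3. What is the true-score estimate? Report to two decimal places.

Regress the observed score toward the mean by the unreliability: T̂ = 0.705·8.3 + 0.295·27.02 = 5.8515 + 7.97090 = 13.822.

13.82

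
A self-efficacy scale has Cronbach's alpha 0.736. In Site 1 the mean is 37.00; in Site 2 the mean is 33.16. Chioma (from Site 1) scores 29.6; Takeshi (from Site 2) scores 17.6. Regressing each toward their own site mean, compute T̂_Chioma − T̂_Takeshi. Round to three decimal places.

T̂_Chioma = 0.736(29.6) + 0.264(37.00) = 31.55360
T̂_Takeshi = 0.736(17.6) + 0.264(33.16) = 21.70784
Difference = 31.55360 − 21.70784 = 9.84576

9.846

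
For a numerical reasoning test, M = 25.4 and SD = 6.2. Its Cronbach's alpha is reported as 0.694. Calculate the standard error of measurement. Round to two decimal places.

SEM = SD · √(1 − ρ) = 6.2 × √0.306 = 6.2 × 0.5532 = 3.430

3.43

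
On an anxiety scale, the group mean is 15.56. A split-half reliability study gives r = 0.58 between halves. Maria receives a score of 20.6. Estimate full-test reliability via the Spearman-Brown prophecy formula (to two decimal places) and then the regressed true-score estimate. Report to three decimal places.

19.239

Spearman-Brown: ρ = 2r/(1 + r) = 2(0.58)/(1 + 0.58) = 1.160/1.58 = 0.7342 → 0.73
T̂ = 0.73(20.6) + 0.27(15.56) = 15.038 + 4.2012 = 19.2392 → 19.239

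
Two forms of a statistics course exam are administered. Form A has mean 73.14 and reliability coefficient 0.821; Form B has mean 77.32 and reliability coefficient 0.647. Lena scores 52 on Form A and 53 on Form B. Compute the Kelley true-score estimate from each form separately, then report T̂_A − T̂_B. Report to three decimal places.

-5.801

T̂_A = 0.821(52) + 0.179(73.14) = 55.78406
T̂_B = 0.647(53) + 0.353(77.32) = 61.58496
T̂_A − T̂_B = -5.80090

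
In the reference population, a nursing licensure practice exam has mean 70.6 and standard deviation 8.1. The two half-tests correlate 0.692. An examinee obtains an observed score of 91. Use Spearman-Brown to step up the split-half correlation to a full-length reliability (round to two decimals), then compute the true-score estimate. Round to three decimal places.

Spearman-Brown: ρ = 2r/(1 + r) = 2(0.692)/(1 + 0.692) = 1.3840/1.692 = 0.8180 → 0.82
Weight the observed score by reliability and the mean by (1 − reliability): T̂ = 0.82·91 + 0.18·70.6 = 74.62 + 12.708 = 87.3280.

87.328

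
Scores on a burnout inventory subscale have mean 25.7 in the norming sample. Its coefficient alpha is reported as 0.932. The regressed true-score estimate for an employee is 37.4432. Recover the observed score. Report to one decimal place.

38.3

T̂ = ρX + (1 − ρ)μ  ⇒  X = (T̂ − (1 − ρ)μ) / ρ
X = (37.4432 − 0.068 × 25.7) / 0.932 = (37.4432 − 1.7476) / 0.932 = 35.6956 / 0.932 = 38.300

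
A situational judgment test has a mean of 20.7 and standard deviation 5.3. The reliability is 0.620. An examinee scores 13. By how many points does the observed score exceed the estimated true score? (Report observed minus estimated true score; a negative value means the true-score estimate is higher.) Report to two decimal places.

Regress the observed score toward the mean by the unreliability: T̂ = 0.620·13 + 0.380·20.7 = 8.060 + 7.8660 = 15.9260.
X − T̂ = 13 − 15.926 = -2.926 → -2.93

-2.93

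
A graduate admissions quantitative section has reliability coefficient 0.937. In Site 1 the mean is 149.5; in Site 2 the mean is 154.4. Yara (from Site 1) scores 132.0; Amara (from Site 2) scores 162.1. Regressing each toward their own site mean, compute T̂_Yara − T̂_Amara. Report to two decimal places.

-28.51

T̂_Yara = 0.937(132.0) + 0.063(149.5) = 133.1025
T̂_Amara = 0.937(162.1) + 0.063(154.4) = 161.6149
Difference = 133.1025 − 161.6149 = -28.5124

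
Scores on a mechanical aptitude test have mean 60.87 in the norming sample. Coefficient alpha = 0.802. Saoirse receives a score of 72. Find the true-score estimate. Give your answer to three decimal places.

T̂ = ρX + (1 − ρ)μ
  = 0.802 × 72 + 0.198 × 60.87
  = 57.744 + 12.05226
  = 69.7963
  ≈ 69.796

69.796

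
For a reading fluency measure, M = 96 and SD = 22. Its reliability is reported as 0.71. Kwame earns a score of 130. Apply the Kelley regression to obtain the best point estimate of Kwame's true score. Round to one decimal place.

Regress the observed score toward the mean by the unreliability: T̂ = 0.71·130 + 0.29·96 = 92.30 + 27.84 = 120.14.

120.1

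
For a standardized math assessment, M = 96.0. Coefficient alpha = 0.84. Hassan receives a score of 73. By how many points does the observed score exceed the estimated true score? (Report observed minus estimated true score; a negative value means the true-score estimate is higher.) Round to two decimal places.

-3.68

T̂ = 0.84(73) + 0.16(96.0) = 61.32 + 15.360 = 76.6800 → 76.680
X − T̂ = 73 − 76.680 = -3.680 → -3.68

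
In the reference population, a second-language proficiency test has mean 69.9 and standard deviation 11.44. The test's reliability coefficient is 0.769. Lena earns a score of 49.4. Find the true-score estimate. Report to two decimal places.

T̂ = 0.769(49.4) + 0.231(69.9) = 37.9886 + 16.1469 = 54.136 → 54.14

54.14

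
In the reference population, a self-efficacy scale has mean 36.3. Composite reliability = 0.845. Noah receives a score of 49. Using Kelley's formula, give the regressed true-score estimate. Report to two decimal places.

47.03

T̂ = ρX + (1 − ρ)μ
  = 0.845 × 49 + 0.155 × 36.3
  = 41.405 + 5.6265
  = 47.032
  ≈ 47.03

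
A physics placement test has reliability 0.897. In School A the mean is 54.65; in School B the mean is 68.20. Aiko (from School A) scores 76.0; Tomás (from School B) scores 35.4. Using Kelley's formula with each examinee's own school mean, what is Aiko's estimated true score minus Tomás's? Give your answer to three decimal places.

35.023

T̂_Aiko = 0.897(76.0) + 0.103(54.65) = 73.80095
T̂_Tomás = 0.897(35.4) + 0.103(68.20) = 38.77840
Difference = 73.80095 − 38.77840 = 35.02255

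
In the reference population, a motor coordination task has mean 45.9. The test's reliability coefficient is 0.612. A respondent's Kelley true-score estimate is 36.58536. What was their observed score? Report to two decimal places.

T̂ = ρX + (1 − ρ)μ  ⇒  X = (T̂ − (1 − ρ)μ) / ρ
X = (36.58536 − 0.388 × 45.9) / 0.612 = (36.58536 − 17.8092) / 0.612 = 18.77616 / 0.612 = 30.6800

30.68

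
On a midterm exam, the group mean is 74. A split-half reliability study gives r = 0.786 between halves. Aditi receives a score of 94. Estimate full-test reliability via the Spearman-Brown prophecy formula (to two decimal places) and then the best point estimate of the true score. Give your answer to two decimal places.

Spearman-Brown: ρ = 2r/(1 + r) = 2(0.786)/(1 + 0.786) = 1.5720/1.786 = 0.8802 → 0.88
T̂ = 0.88(94) + 0.12(74) = 82.72 + 8.88 = 91.600 → 91.60

91.60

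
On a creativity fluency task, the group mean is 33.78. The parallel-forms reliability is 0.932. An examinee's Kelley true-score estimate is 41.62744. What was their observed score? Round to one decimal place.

T̂ = ρX + (1 − ρ)μ  ⇒  X = (T̂ − (1 − ρ)μ) / ρ
X = (41.62744 − 0.068 × 33.78) / 0.932 = (41.62744 − 2.29704) / 0.932 = 39.33040 / 0.932 = 42.200

42.2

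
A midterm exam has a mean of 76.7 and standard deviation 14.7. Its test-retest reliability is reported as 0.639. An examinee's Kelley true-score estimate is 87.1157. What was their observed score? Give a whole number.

T̂ = ρX + (1 − ρ)μ  ⇒  X = (T̂ − (1 − ρ)μ) / ρ
X = (87.1157 − 0.361 × 76.7) / 0.639 = (87.1157 − 27.6887) / 0.639 = 59.4270 / 0.639 = 93.00

93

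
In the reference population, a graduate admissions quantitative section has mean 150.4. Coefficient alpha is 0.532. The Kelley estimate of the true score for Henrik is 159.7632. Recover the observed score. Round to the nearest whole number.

T̂ = ρX + (1 − ρ)μ  ⇒  X = (T̂ − (1 − ρ)μ) / ρ
X = (159.7632 − 0.468 × 150.4) / 0.532 = (159.7632 − 70.3872) / 0.532 = 89.3760 / 0.532 = 168.00

168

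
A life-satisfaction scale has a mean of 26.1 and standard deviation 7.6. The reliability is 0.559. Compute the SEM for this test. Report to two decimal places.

5.05

SEM = SD · √(1 − ρ) = 7.6 × √0.441 = 7.6 × 0.6641 = 5.047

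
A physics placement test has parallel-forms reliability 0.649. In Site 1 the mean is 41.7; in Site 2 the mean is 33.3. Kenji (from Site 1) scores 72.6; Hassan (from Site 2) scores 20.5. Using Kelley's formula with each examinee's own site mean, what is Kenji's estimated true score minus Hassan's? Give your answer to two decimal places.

36.76

T̂_Kenji = 0.649(72.6) + 0.351(41.7) = 61.7541
T̂_Hassan = 0.649(20.5) + 0.351(33.3) = 24.9928
Difference = 61.7541 − 24.9928 = 36.7613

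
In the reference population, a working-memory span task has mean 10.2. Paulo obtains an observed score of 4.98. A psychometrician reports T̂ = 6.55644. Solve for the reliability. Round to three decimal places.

0.698

T̂ = ρX + (1 − ρ)μ  ⇒  T̂ − μ = ρ(X − μ)
ρ = (T̂ − μ)/(X − μ) = (6.55644 − 10.2) / (4.98 − 10.2) = -3.64356 / -5.22 = 0.69800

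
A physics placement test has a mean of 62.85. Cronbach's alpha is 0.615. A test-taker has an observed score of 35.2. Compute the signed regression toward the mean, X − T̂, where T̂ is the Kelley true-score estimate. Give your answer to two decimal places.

-10.65

T̂ = ρX + (1 − ρ)μ
  = 0.615 × 35.2 + 0.385 × 62.85
  = 21.6480 + 24.19725
  = 45.8453
  ≈ 45.845
X − T̂ = 35.2 − 45.845 = -10.645 → -10.65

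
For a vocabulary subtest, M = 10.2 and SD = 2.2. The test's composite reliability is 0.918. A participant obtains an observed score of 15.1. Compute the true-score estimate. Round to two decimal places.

T̂ = 0.918(15.1) + 0.082(10.2) = 13.8618 + 0.8364 = 14.698 → 14.70

14.70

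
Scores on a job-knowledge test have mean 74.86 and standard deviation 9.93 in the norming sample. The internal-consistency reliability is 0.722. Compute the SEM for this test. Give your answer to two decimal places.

SEM = SD · √(1 − ρ) = 9.93 × √0.278 = 9.93 × 0.5273 = 5.236

5.24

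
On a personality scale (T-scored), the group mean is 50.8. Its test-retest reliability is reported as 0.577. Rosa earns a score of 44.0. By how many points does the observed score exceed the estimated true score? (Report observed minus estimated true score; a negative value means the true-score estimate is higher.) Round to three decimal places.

T̂ = ρX + (1 − ρ)μ
  = 0.577 × 44.0 + 0.423 × 50.8
  = 25.3880 + 21.4884
  = 46.87640
  ≈ 46.8764
X − T̂ = 44.0 − 46.8764 = -2.8764 → -2.876

-2.876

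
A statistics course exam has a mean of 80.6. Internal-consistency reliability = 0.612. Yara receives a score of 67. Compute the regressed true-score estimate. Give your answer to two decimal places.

72.28

Kelley's formula gives T̂ = 0.612·67 + 0.388·80.6 = 41.004 + 31.2728 = 72.277.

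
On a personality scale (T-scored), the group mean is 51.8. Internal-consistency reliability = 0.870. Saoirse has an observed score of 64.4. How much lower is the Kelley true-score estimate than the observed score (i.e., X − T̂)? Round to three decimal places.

Kelley's formula gives T̂ = 0.870·64.4 + 0.130·51.8 = 56.0280 + 6.7340 = 62.76200.
X − T̂ = 64.4 − 62.7620 = 1.6380 → 1.638

1.638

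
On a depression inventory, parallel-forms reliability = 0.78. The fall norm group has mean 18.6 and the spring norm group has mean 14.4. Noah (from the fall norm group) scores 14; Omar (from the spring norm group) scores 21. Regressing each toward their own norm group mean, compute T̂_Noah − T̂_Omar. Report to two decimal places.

T̂_Noah = 0.78(14) + 0.22(18.6) = 15.0120
T̂_Omar = 0.78(21) + 0.22(14.4) = 19.5480
Difference = 15.0120 − 19.5480 = -4.5360

-4.54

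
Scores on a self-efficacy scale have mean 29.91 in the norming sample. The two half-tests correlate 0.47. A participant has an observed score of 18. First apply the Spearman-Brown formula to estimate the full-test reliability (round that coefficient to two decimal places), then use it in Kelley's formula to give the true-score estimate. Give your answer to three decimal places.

22.288

Spearman-Brown: ρ = 2r/(1 + r) = 2(0.47)/(1 + 0.47) = 0.940/1.47 = 0.6395 → 0.64
Regress the observed score toward the mean by the unreliability: T̂ = 0.64·18 + 0.36·29.91 = 11.52 + 10.7676 = 22.2876.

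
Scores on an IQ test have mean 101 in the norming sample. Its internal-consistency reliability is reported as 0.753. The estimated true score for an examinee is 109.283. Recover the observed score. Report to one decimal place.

112.0

T̂ = ρX + (1 − ρ)μ  ⇒  X = (T̂ − (1 − ρ)μ) / ρ
X = (109.283 − 0.247 × 101) / 0.753 = (109.283 − 24.947) / 0.753 = 84.336 / 0.753 = 112.000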